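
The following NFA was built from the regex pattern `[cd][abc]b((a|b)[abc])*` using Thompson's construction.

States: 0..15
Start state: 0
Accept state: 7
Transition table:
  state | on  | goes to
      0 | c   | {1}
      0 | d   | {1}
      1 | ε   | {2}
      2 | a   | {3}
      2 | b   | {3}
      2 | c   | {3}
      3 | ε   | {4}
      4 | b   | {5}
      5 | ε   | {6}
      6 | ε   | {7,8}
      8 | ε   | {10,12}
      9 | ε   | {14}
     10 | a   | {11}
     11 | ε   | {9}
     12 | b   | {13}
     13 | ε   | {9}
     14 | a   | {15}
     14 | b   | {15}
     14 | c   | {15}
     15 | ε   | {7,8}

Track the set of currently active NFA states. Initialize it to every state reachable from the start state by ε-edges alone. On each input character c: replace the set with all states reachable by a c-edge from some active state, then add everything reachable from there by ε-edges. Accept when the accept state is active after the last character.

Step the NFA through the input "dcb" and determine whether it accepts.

S₀ = ε-closure({0}) = {0}
'd' @ 1: {1,2}
'c' @ 2: {3,4}
'b' @ 3: {5,6,7,8,10,12}  ✓accept
end set {5,6,7,8,10,12} — state 7 in

Answer: ACCEPT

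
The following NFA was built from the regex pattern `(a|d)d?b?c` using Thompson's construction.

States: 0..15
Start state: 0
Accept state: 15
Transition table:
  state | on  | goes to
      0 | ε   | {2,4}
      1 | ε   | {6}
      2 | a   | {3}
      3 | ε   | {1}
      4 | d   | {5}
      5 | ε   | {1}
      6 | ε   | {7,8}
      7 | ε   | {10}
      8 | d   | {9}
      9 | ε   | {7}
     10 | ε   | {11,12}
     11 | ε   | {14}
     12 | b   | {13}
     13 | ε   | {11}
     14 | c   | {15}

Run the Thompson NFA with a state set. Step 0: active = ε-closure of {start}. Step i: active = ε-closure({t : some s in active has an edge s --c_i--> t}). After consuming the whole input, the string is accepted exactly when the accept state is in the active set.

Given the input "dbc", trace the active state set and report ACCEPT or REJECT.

Answer: ACCEPT

Derivation:
start: ε-closure({0}) = {0,2,4}
'd' @ 1: {1,5,6,7,8,10,11,12,14}
'b' @ 2: {11,13,14}
'c' @ 3: {15}  ✓accept
after full input: {15}  (accept=15 in)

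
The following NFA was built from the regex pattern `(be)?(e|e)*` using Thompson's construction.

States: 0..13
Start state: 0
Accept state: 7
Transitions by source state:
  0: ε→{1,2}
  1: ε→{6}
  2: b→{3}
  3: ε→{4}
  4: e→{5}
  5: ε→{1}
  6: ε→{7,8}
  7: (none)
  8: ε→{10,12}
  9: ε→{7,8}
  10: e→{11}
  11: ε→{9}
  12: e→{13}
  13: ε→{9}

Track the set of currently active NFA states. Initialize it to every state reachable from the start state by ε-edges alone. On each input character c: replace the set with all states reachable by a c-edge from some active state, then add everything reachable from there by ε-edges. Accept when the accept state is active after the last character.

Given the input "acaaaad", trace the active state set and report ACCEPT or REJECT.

S₀ = ε-closure({0}) = {0,1,2,6,7,8,10,12}
'a' @ 1: {}  — state set empty
rest 'caaaad' ignored (set empty)
after full input: {}  (accept=7 not in)

Answer: REJECT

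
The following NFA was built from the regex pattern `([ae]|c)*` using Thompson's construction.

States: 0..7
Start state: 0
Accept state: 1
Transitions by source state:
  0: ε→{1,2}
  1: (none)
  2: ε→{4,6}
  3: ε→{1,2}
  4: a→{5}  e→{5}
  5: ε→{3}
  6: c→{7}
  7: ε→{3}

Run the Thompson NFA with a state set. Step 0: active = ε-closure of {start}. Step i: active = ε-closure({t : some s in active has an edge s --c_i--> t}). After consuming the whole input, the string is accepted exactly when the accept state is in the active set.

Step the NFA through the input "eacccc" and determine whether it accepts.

Answer: ACCEPT

Trace:
start: ε-closure({0}) = {0,1,2,4,6}
'e' @ 1: {1,2,3,4,5,6}  [accepting]
'a' @ 2: {1,2,3,4,5,6}  [accepting]
'c' @ 3: {1,2,3,4,6,7}  [accepting]
'c' @ 4: {1,2,3,4,6,7}  [accepting]
'c' @ 5: {1,2,3,4,6,7}  [accepting]
'c' @ 6: {1,2,3,4,6,7}  [accepting]
after full input: {1,2,3,4,6,7}  (accept=1 in)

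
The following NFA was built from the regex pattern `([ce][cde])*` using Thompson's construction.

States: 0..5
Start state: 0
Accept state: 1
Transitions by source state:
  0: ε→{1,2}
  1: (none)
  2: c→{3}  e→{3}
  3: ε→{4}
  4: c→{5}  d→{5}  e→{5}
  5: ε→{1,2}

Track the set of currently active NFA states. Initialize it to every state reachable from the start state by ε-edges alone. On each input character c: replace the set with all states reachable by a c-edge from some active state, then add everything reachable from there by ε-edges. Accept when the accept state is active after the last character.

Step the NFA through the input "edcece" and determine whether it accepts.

Answer: ACCEPT

Steps:
initial (ε-close {0}): {0,1,2}
'e' @ 1: {3,4}
'd' @ 2: {1,2,5}  (accept∈set)
'c' @ 3: {3,4}
'e' @ 4: {1,2,5}  (accept∈set)
'c' @ 5: {3,4}
'e' @ 6: {1,2,5}  (accept∈set)
end set {1,2,5} — state 1 in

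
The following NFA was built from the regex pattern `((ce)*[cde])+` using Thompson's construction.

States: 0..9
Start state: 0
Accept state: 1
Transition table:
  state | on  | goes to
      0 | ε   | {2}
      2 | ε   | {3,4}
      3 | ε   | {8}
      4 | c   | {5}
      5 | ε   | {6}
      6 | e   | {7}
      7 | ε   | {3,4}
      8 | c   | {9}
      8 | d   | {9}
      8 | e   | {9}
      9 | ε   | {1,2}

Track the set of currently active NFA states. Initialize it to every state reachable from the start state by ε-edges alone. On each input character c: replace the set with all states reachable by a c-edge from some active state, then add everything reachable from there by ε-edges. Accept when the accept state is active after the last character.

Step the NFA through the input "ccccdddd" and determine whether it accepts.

Answer: ACCEPT

Steps:
start: ε-closure({0}) = {0,2,3,4,8}
'c' @ 1: {1,2,3,4,5,6,8,9}  (accept∈set)
'c' @ 2: {1,2,3,4,5,6,8,9}  (accept∈set)
'c' @ 3: {1,2,3,4,5,6,8,9}  (accept∈set)
'c' @ 4: {1,2,3,4,5,6,8,9}  (accept∈set)
'd' @ 5: {1,2,3,4,8,9}  (accept∈set)
'd' @ 6: {1,2,3,4,8,9}  (accept∈set)
'd' @ 7: {1,2,3,4,8,9}  (accept∈set)
'd' @ 8: {1,2,3,4,8,9}  (accept∈set)
end set {1,2,3,4,8,9} — state 1 in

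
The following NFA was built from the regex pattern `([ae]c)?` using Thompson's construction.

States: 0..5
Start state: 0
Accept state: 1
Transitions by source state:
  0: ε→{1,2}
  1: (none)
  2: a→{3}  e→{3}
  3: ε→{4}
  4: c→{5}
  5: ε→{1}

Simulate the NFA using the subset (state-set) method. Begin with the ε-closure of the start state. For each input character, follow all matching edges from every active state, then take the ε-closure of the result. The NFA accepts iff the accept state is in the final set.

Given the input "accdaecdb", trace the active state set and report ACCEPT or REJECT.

Answer: REJECT

Trace:
start: ε-closure({0}) = {0,1,2}
'a' @ 1: {3,4}
'c' @ 2: {1,5}  ✓accept
'c' @ 3: {}  — state set empty
rest 'daecdb' ignored (set empty)
final: {}; accept 1 not in set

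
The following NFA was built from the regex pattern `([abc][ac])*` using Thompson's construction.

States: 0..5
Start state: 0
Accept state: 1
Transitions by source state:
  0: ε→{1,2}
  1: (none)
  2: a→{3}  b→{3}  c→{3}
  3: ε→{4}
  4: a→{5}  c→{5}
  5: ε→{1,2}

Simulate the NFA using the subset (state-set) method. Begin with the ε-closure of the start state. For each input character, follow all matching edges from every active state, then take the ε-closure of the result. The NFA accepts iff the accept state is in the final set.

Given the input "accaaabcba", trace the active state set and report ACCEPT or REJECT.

start: ε-closure({0}) = {0,1,2}
'a' @ 1: {3,4}
'c' @ 2: {1,2,5}  ✓accept
'c' @ 3: {3,4}
'a' @ 4: {1,2,5}  ✓accept
'a' @ 5: {3,4}
'a' @ 6: {1,2,5}  ✓accept
'b' @ 7: {3,4}
'c' @ 8: {1,2,5}  ✓accept
'b' @ 9: {3,4}
'a' @ 10: {1,2,5}  ✓accept
after full input: {1,2,5}  (accept=1 in)

Answer: ACCEPT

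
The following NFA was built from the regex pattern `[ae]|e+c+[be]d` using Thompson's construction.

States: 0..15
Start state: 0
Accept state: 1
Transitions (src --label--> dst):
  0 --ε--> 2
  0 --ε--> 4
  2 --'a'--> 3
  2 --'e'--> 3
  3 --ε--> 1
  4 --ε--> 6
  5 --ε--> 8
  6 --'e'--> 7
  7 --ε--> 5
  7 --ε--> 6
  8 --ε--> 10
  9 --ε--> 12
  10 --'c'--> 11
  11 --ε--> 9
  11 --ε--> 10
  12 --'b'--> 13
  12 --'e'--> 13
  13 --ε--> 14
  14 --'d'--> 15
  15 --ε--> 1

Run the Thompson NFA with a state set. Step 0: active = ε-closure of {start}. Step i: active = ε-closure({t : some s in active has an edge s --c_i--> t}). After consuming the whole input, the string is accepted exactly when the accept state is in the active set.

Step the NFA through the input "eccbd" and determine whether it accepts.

S₀ = ε-closure({0}) = {0,2,4,6}
'e' @ 1: {1,3,5,6,7,8,10}  (accept∈set)
'c' @ 2: {9,10,11,12}
'c' @ 3: {9,10,11,12}
'b' @ 4: {13,14}
'd' @ 5: {1,15}  (accept∈set)
final: {1,15}; accept 1 in set

Answer: ACCEPT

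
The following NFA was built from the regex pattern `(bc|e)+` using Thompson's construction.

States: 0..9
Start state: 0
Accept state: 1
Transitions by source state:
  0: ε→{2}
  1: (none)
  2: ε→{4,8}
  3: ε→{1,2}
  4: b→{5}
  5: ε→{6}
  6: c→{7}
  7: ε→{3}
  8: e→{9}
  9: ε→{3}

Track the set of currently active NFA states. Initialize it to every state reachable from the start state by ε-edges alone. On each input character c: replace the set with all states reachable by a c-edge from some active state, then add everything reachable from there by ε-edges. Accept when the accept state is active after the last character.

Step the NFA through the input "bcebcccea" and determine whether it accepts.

start: ε-closure({0}) = {0,2,4,8}
'b' @ 1: {5,6}
'c' @ 2: {1,2,3,4,7,8}  ✓accept
'e' @ 3: {1,2,3,4,8,9}  ✓accept
'b' @ 4: {5,6}
'c' @ 5: {1,2,3,4,7,8}  ✓accept
'c' @ 6: {}  — no active states
rest 'cea' ignored (set empty)
after full input: {}  (accept=1 not in)

Answer: REJECT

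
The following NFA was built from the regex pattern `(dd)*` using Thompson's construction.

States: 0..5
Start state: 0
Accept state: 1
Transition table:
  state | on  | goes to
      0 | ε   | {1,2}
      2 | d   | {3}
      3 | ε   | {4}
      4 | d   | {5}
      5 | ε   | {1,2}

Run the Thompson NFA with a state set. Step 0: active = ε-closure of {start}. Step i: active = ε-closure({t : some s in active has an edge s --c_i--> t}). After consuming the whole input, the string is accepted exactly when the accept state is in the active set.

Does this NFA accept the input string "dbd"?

S₀ = ε-closure({0}) = {0,1,2}
'd' @ 1: {3,4}
'b' @ 2: {}  — dead — no transitions
rest 'd' ignored (set empty)
after full input: {}  (accept=1 not in)

Answer: REJECT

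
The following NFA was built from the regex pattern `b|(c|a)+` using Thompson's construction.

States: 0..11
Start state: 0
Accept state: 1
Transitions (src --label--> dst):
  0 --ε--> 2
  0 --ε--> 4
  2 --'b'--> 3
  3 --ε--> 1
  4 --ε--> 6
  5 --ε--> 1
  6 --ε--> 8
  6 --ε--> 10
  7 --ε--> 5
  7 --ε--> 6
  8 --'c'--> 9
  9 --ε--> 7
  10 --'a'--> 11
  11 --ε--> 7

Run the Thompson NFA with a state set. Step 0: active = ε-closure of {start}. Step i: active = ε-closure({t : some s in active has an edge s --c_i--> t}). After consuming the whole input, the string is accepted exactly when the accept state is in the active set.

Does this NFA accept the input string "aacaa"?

initial (ε-close {0}): {0,2,4,6,8,10}
'a' @ 1: {1,5,6,7,8,10,11}  (accept∈set)
'a' @ 2: {1,5,6,7,8,10,11}  (accept∈set)
'c' @ 3: {1,5,6,7,8,9,10}  (accept∈set)
'a' @ 4: {1,5,6,7,8,10,11}  (accept∈set)
'a' @ 5: {1,5,6,7,8,10,11}  (accept∈set)
final: {1,5,6,7,8,10,11}; accept 1 in set

Answer: ACCEPT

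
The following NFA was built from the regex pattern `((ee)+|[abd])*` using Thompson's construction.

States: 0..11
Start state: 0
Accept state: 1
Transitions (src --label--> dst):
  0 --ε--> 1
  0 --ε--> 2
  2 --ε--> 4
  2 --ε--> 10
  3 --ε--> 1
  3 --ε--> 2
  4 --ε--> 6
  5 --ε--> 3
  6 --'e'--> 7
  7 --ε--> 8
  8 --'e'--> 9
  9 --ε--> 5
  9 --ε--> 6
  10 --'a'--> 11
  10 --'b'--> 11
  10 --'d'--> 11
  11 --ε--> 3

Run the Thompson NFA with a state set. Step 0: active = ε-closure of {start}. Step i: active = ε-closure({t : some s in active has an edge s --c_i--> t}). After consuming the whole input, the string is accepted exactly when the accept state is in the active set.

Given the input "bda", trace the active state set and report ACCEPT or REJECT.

Answer: ACCEPT

Derivation:
initial (ε-close {0}): {0,1,2,4,6,10}
'b' @ 1: {1,2,3,4,6,10,11}  ✓accept
'd' @ 2: {1,2,3,4,6,10,11}  ✓accept
'a' @ 3: {1,2,3,4,6,10,11}  ✓accept
final: {1,2,3,4,6,10,11}; accept 1 in set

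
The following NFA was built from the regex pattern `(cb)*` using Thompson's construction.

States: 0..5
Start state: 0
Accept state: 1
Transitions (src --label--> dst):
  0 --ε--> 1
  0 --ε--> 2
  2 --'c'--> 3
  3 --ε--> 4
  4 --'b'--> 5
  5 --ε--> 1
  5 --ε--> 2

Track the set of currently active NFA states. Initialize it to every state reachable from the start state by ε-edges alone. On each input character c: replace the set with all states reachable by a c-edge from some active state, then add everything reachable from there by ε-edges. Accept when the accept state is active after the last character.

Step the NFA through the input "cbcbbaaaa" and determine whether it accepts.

start: ε-closure({0}) = {0,1,2}
'c' @ 1: {3,4}
'b' @ 2: {1,2,5}  (accept∈set)
'c' @ 3: {3,4}
'b' @ 4: {1,2,5}  (accept∈set)
'b' @ 5: {}  — state set empty
rest 'aaaa' ignored (set empty)
after full input: {}  (accept=1 not in)

Answer: REJECT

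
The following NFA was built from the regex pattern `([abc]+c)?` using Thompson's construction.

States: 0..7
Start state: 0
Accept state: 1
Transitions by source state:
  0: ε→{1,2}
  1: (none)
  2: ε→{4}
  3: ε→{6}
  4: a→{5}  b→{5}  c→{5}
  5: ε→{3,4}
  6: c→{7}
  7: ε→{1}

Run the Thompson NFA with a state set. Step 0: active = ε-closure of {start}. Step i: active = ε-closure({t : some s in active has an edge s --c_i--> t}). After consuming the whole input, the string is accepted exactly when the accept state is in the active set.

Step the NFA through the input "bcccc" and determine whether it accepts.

Answer: ACCEPT

Steps:
S₀ = ε-closure({0}) = {0,1,2,4}
'b' @ 1: {3,4,5,6}
'c' @ 2: {1,3,4,5,6,7}  [accepting]
'c' @ 3: {1,3,4,5,6,7}  [accepting]
'c' @ 4: {1,3,4,5,6,7}  [accepting]
'c' @ 5: {1,3,4,5,6,7}  [accepting]
after full input: {1,3,4,5,6,7}  (accept=1 in)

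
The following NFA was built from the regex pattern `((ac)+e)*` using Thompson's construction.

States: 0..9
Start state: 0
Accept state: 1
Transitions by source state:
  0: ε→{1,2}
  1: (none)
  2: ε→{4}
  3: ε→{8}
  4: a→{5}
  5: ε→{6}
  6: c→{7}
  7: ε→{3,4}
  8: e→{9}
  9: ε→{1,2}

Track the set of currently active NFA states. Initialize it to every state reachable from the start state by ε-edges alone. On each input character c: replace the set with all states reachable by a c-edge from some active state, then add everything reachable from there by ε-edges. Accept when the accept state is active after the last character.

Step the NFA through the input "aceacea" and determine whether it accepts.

Answer: REJECT

Steps:
initial (ε-close {0}): {0,1,2,4}
'a' @ 1: {5,6}
'c' @ 2: {3,4,7,8}
'e' @ 3: {1,2,4,9}  (accept∈set)
'a' @ 4: {5,6}
'c' @ 5: {3,4,7,8}
'e' @ 6: {1,2,4,9}  (accept∈set)
'a' @ 7: {5,6}
final: {5,6}; accept 1 not in set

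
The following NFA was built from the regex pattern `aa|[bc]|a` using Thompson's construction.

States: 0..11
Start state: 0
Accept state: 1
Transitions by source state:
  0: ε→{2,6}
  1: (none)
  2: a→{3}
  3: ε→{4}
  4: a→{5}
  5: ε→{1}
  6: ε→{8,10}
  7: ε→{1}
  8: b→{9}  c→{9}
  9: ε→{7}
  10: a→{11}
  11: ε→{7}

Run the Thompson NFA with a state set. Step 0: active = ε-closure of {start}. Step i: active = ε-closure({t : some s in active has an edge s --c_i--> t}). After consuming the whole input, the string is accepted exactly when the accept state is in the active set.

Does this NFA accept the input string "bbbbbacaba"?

start: ε-closure({0}) = {0,2,6,8,10}
'b' @ 1: {1,7,9}  ✓accept
'b' @ 2: {}  — state set empty
rest 'bbbacaba' ignored (set empty)
after full input: {}  (accept=1 not in)

Answer: REJECT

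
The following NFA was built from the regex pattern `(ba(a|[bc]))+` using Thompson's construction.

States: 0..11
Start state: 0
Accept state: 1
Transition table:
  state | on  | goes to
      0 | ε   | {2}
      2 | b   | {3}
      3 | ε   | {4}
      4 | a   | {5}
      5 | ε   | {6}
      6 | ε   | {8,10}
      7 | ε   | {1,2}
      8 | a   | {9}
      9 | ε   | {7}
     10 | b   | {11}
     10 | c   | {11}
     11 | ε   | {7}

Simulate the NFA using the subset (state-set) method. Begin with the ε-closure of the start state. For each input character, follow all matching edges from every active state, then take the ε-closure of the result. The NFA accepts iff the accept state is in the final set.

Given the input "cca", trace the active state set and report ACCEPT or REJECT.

Answer: REJECT

Trace:
initial (ε-close {0}): {0,2}
'c' @ 1: {}  — state set empty
rest 'ca' ignored (set empty)
final: {}; accept 1 not in set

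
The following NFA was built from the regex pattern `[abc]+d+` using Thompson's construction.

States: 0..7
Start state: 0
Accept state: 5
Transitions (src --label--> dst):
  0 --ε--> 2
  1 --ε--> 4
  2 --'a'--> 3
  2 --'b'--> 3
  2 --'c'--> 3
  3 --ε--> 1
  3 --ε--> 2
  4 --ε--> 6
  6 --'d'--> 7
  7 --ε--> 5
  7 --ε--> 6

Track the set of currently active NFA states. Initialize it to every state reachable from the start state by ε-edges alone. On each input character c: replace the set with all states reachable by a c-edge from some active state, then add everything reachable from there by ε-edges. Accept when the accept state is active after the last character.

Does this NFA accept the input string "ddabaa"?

Answer: REJECT

Steps:
S₀ = ε-closure({0}) = {0,2}
'd' @ 1: {}  — dead — no transitions
rest 'dabaa' ignored (set empty)
final: {}; accept 5 not in set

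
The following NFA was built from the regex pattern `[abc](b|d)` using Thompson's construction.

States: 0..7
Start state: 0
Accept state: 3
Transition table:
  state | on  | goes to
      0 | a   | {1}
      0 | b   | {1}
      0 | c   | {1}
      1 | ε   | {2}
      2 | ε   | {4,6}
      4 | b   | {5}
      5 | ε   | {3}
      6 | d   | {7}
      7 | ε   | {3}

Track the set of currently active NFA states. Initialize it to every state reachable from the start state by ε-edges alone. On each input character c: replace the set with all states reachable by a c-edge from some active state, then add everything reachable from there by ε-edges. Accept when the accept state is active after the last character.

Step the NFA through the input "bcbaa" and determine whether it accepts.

initial (ε-close {0}): {0}
'b' @ 1: {1,2,4,6}
'c' @ 2: {}  — state set empty
rest 'baa' ignored (set empty)
final: {}; accept 3 not in set

Answer: REJECT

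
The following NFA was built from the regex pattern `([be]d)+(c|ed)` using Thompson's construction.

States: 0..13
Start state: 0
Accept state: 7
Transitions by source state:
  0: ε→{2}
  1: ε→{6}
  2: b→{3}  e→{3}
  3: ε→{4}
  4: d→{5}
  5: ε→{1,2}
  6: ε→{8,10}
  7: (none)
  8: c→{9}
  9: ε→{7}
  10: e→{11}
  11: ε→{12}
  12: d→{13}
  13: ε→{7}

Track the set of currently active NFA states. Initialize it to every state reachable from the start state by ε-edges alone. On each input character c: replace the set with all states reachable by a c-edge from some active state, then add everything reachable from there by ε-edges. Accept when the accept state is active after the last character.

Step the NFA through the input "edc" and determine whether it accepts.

Answer: ACCEPT

Trace:
S₀ = ε-closure({0}) = {0,2}
'e' @ 1: {3,4}
'd' @ 2: {1,2,5,6,8,10}
'c' @ 3: {7,9}  (accept∈set)
final: {7,9}; accept 7 in set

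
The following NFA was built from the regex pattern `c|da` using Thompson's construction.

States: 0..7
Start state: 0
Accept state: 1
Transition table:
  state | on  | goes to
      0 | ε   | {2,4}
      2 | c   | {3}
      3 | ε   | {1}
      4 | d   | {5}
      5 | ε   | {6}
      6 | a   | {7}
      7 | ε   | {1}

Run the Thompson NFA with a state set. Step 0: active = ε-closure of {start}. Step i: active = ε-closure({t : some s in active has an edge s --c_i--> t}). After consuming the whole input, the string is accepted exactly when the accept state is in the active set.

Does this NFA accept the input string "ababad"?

initial (ε-close {0}): {0,2,4}
'a' @ 1: {}  — no active states
rest 'babad' ignored (set empty)
after full input: {}  (accept=1 not in)

Answer: REJECT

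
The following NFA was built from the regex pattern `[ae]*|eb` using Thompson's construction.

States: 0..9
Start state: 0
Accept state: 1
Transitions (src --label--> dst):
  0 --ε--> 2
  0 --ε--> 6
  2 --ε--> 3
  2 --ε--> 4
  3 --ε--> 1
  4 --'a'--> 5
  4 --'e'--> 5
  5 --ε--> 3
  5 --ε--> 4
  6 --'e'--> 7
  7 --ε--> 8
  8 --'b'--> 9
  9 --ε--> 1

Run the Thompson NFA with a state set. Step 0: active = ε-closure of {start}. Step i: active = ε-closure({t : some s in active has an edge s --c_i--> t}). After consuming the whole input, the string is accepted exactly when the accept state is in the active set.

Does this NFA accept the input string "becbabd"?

start: ε-closure({0}) = {0,1,2,3,4,6}
'b' @ 1: {}  — dead — no transitions
rest 'ecbabd' ignored (set empty)
final: {}; accept 1 not in set

Answer: REJECT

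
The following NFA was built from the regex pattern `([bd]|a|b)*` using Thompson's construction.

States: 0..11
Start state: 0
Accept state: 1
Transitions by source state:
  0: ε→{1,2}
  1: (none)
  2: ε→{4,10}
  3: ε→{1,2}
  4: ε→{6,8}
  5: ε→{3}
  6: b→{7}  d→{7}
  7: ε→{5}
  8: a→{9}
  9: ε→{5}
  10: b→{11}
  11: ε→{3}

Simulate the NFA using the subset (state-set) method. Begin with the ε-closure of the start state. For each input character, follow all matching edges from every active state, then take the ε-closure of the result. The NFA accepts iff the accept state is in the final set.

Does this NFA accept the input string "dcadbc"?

Answer: REJECT

Derivation:
initial (ε-close {0}): {0,1,2,4,6,8,10}
'd' @ 1: {1,2,3,4,5,6,7,8,10}  ✓accept
'c' @ 2: {}  — state set empty
rest 'adbc' ignored (set empty)
end set {} — state 1 not in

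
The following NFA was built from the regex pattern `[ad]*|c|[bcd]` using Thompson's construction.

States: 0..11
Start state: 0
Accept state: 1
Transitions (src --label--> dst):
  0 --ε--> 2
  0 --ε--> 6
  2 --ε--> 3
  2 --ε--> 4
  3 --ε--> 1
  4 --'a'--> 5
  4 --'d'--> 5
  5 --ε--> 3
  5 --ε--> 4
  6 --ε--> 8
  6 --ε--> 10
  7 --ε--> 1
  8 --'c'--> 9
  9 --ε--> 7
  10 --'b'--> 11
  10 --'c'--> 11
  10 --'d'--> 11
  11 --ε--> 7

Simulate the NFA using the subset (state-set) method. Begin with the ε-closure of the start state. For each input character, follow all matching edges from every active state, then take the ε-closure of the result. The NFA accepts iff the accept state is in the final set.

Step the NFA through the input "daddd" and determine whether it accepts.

start: ε-closure({0}) = {0,1,2,3,4,6,8,10}
'd' @ 1: {1,3,4,5,7,11}  (accept∈set)
'a' @ 2: {1,3,4,5}  (accept∈set)
'd' @ 3: {1,3,4,5}  (accept∈set)
'd' @ 4: {1,3,4,5}  (accept∈set)
'd' @ 5: {1,3,4,5}  (accept∈set)
final: {1,3,4,5}; accept 1 in set

Answer: ACCEPT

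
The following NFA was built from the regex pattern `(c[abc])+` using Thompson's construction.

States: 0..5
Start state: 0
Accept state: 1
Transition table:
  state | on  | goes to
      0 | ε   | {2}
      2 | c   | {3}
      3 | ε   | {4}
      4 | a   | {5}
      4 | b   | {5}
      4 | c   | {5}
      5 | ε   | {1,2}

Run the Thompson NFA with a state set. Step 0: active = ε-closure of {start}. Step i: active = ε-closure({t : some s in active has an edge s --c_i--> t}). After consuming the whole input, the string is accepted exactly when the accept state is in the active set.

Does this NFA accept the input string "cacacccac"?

start: ε-closure({0}) = {0,2}
'c' @ 1: {3,4}
'a' @ 2: {1,2,5}  ✓accept
'c' @ 3: {3,4}
'a' @ 4: {1,2,5}  ✓accept
'c' @ 5: {3,4}
'c' @ 6: {1,2,5}  ✓accept
'c' @ 7: {3,4}
'a' @ 8: {1,2,5}  ✓accept
'c' @ 9: {3,4}
after full input: {3,4}  (accept=1 not in)

Answer: REJECT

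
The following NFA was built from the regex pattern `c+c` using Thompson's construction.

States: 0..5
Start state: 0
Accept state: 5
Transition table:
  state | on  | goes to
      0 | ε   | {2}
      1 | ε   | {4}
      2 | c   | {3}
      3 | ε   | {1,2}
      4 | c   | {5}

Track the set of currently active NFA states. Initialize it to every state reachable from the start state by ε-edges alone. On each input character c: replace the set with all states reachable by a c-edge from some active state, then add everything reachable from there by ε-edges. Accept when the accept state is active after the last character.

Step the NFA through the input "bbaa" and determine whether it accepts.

Answer: REJECT

Derivation:
initial (ε-close {0}): {0,2}
'b' @ 1: {}  — dead — no transitions
rest 'baa' ignored (set empty)
end set {} — state 5 not in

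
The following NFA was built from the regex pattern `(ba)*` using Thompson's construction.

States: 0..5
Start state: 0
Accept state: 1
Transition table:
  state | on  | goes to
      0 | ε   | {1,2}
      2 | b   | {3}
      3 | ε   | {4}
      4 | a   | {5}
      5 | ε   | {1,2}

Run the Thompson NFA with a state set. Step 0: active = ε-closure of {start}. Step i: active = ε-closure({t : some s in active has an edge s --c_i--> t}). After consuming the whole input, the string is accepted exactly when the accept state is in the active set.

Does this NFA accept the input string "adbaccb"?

S₀ = ε-closure({0}) = {0,1,2}
'a' @ 1: {}  — dead — no transitions
rest 'dbaccb' ignored (set empty)
end set {} — state 1 not in

Answer: REJECT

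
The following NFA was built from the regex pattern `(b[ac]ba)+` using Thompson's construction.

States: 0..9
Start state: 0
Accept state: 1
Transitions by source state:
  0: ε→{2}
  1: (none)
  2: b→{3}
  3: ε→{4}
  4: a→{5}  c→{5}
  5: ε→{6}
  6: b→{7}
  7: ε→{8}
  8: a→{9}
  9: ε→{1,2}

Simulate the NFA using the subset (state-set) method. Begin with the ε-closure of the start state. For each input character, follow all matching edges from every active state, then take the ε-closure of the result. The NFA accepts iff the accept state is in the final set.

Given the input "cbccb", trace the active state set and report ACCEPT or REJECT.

Answer: REJECT

Steps:
start: ε-closure({0}) = {0,2}
'c' @ 1: {}  — no active states
rest 'bccb' ignored (set empty)
after full input: {}  (accept=1 not in)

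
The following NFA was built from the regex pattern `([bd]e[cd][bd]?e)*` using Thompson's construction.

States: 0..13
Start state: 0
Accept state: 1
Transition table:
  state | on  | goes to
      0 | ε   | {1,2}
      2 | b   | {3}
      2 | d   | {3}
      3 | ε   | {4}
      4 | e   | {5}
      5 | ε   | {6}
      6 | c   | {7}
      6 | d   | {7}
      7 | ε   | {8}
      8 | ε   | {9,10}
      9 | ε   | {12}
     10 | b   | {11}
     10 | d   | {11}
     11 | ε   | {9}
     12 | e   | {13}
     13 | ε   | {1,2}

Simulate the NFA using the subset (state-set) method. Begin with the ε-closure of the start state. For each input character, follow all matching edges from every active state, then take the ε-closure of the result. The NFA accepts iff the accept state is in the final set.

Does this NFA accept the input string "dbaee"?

Answer: REJECT

Trace:
S₀ = ε-closure({0}) = {0,1,2}
'd' @ 1: {3,4}
'b' @ 2: {}  — dead — no transitions
rest 'aee' ignored (set empty)
after full input: {}  (accept=1 not in)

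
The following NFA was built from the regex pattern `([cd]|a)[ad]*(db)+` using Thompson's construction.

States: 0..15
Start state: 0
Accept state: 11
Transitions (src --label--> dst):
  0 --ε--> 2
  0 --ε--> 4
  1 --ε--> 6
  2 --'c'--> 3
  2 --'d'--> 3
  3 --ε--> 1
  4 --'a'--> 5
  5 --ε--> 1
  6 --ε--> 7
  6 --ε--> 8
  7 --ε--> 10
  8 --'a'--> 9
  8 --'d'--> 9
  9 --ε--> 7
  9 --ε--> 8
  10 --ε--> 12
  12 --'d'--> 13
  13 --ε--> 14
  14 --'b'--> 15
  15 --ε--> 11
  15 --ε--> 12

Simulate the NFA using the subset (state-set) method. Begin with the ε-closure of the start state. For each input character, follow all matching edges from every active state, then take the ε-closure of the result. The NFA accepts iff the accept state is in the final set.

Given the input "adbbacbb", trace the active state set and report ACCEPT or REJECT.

S₀ = ε-closure({0}) = {0,2,4}
'a' @ 1: {1,5,6,7,8,10,12}
'd' @ 2: {7,8,9,10,12,13,14}
'b' @ 3: {11,12,15}  ✓accept
'b' @ 4: {}  — state set empty
rest 'acbb' ignored (set empty)
end set {} — state 11 not in

Answer: REJECT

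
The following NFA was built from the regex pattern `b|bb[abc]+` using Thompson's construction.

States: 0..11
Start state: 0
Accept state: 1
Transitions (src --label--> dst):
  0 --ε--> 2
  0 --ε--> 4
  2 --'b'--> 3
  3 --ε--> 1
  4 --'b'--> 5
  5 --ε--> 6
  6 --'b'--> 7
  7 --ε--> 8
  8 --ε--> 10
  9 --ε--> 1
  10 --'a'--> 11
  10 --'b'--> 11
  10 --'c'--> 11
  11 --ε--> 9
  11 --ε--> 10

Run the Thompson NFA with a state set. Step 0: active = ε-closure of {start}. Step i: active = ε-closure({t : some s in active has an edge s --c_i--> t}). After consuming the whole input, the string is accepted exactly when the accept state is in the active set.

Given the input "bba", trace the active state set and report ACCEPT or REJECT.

start: ε-closure({0}) = {0,2,4}
'b' @ 1: {1,3,5,6}  [accepting]
'b' @ 2: {7,8,10}
'a' @ 3: {1,9,10,11}  [accepting]
after full input: {1,9,10,11}  (accept=1 in)

Answer: ACCEPT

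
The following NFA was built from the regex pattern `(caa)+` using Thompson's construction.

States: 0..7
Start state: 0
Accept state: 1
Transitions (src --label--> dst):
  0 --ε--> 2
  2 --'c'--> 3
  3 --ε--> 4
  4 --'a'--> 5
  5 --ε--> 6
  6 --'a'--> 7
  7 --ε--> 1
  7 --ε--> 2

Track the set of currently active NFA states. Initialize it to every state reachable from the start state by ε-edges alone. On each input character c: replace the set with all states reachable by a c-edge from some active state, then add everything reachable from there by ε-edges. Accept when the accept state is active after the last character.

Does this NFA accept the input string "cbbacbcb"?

initial (ε-close {0}): {0,2}
'c' @ 1: {3,4}
'b' @ 2: {}  — state set empty
rest 'bacbcb' ignored (set empty)
final: {}; accept 1 not in set

Answer: REJECT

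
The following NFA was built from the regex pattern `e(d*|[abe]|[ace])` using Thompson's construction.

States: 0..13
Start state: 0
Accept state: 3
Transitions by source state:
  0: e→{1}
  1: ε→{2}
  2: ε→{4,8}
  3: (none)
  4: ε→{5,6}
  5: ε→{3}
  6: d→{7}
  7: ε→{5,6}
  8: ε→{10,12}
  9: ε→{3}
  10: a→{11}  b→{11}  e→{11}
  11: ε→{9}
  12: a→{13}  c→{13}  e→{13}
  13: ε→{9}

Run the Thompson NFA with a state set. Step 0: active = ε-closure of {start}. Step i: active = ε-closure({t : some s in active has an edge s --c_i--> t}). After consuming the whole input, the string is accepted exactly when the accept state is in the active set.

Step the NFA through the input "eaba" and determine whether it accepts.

Answer: REJECT

Steps:
initial (ε-close {0}): {0}
'e' @ 1: {1,2,3,4,5,6,8,10,12}  ✓accept
'a' @ 2: {3,9,11,13}  ✓accept
'b' @ 3: {}  — state set empty
rest 'a' ignored (set empty)
final: {}; accept 3 not in set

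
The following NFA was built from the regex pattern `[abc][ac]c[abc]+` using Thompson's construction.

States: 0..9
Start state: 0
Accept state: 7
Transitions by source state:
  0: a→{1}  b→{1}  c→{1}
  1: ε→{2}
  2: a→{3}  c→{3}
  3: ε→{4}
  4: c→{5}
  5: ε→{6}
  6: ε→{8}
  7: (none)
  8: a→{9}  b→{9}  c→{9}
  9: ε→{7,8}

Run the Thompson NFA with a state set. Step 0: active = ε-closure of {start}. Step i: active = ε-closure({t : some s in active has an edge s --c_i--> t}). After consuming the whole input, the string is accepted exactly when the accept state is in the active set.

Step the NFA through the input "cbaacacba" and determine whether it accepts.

start: ε-closure({0}) = {0}
'c' @ 1: {1,2}
'b' @ 2: {}  — state set empty
rest 'aacacba' ignored (set empty)
after full input: {}  (accept=7 not in)

Answer: REJECT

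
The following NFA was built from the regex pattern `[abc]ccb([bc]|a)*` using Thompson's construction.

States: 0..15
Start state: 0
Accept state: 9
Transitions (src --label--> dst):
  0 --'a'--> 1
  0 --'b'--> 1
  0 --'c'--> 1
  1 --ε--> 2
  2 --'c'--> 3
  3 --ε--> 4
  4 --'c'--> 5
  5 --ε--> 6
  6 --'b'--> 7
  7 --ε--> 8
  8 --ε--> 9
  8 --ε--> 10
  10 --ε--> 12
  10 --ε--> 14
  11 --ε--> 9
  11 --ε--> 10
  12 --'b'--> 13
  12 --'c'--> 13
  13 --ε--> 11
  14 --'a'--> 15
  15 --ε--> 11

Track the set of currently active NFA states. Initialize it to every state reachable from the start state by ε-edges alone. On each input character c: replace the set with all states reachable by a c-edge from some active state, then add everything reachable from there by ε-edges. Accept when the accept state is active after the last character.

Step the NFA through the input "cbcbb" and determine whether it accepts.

initial (ε-close {0}): {0}
'c' @ 1: {1,2}
'b' @ 2: {}  — no active states
rest 'cbb' ignored (set empty)
final: {}; accept 9 not in set

Answer: REJECT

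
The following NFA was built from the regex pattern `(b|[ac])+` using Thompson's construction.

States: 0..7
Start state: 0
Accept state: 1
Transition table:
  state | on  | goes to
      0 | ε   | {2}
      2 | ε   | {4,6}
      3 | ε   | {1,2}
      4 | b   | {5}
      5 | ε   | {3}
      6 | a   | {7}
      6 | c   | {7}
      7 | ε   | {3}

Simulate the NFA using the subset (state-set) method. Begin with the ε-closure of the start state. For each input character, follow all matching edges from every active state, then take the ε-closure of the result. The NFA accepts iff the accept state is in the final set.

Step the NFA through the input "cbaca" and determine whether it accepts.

Answer: ACCEPT

Derivation:
initial (ε-close {0}): {0,2,4,6}
'c' @ 1: {1,2,3,4,6,7}  [accepting]
'b' @ 2: {1,2,3,4,5,6}  [accepting]
'a' @ 3: {1,2,3,4,6,7}  [accepting]
'c' @ 4: {1,2,3,4,6,7}  [accepting]
'a' @ 5: {1,2,3,4,6,7}  [accepting]
final: {1,2,3,4,6,7}; accept 1 in set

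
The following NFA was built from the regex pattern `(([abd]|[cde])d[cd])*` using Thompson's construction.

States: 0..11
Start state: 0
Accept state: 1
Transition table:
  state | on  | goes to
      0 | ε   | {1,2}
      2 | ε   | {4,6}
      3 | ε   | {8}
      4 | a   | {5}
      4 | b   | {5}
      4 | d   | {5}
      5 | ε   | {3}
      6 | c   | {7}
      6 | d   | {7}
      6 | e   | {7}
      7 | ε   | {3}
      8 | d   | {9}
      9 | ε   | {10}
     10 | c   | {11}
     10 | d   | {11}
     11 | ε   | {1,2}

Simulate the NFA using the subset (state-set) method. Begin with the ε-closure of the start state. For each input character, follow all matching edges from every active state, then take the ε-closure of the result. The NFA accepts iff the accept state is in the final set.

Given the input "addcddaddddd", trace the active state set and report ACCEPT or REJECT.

S₀ = ε-closure({0}) = {0,1,2,4,6}
'a' @ 1: {3,5,8}
'd' @ 2: {9,10}
'd' @ 3: {1,2,4,6,11}  ✓accept
'c' @ 4: {3,7,8}
'd' @ 5: {9,10}
'd' @ 6: {1,2,4,6,11}  ✓accept
'a' @ 7: {3,5,8}
'd' @ 8: {9,10}
'd' @ 9: {1,2,4,6,11}  ✓accept
'd' @ 10: {3,5,7,8}
'd' @ 11: {9,10}
'd' @ 12: {1,2,4,6,11}  ✓accept
after full input: {1,2,4,6,11}  (accept=1 in)

Answer: ACCEPT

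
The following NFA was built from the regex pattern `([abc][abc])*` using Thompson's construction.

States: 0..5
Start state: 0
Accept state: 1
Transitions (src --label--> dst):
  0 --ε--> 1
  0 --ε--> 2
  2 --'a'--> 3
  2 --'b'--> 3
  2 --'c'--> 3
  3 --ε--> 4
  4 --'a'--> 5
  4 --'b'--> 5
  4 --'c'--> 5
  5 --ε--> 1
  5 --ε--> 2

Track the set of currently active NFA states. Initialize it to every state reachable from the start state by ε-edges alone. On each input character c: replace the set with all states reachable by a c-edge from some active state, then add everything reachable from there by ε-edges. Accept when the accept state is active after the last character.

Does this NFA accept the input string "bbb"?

S₀ = ε-closure({0}) = {0,1,2}
'b' @ 1: {3,4}
'b' @ 2: {1,2,5}  ✓accept
'b' @ 3: {3,4}
end set {3,4} — state 1 not in

Answer: REJECT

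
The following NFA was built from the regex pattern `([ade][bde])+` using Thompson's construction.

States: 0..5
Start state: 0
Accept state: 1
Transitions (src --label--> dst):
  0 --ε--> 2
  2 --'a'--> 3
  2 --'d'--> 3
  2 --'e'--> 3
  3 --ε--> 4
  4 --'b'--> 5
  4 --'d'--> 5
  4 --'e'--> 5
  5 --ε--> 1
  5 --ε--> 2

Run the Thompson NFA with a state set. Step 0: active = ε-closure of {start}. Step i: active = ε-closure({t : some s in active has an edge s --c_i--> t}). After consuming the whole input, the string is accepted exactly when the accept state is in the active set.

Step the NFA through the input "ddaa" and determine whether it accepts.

Answer: REJECT

Trace:
initial (ε-close {0}): {0,2}
'd' @ 1: {3,4}
'd' @ 2: {1,2,5}  ✓accept
'a' @ 3: {3,4}
'a' @ 4: {}  — no active states
after full input: {}  (accept=1 not in)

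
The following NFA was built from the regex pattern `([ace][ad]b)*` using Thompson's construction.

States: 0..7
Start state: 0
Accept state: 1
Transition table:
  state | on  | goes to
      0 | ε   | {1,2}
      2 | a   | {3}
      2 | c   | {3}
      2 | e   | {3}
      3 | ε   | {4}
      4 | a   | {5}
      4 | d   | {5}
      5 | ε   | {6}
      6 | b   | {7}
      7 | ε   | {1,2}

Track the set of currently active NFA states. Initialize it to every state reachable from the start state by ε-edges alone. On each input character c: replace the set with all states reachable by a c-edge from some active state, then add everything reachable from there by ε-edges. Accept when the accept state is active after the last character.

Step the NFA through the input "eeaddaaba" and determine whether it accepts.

S₀ = ε-closure({0}) = {0,1,2}
'e' @ 1: {3,4}
'e' @ 2: {}  — no active states
rest 'addaaba' ignored (set empty)
after full input: {}  (accept=1 not in)

Answer: REJECT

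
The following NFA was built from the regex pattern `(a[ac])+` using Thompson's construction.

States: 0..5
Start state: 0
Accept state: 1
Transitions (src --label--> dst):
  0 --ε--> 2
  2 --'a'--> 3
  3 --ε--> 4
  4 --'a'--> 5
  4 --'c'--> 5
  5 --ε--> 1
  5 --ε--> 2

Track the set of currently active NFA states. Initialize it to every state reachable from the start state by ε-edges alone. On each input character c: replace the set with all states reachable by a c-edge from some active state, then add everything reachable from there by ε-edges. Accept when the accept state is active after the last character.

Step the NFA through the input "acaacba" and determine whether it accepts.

start: ε-closure({0}) = {0,2}
'a' @ 1: {3,4}
'c' @ 2: {1,2,5}  ✓accept
'a' @ 3: {3,4}
'a' @ 4: {1,2,5}  ✓accept
'c' @ 5: {}  — state set empty
rest 'ba' ignored (set empty)
final: {}; accept 1 not in set

Answer: REJECT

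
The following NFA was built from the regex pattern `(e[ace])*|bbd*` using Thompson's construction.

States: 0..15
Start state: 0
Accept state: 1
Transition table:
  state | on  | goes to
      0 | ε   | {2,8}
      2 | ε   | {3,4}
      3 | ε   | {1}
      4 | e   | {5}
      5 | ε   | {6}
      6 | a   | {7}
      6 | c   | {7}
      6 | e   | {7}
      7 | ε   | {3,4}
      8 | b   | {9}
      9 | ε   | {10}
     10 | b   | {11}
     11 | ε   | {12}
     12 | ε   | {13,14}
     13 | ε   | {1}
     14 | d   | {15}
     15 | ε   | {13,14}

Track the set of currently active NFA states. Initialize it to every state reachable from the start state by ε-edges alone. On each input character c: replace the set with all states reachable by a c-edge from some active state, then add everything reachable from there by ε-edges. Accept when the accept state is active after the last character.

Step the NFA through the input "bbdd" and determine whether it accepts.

S₀ = ε-closure({0}) = {0,1,2,3,4,8}
'b' @ 1: {9,10}
'b' @ 2: {1,11,12,13,14}  ✓accept
'd' @ 3: {1,13,14,15}  ✓accept
'd' @ 4: {1,13,14,15}  ✓accept
final: {1,13,14,15}; accept 1 in set

Answer: ACCEPT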